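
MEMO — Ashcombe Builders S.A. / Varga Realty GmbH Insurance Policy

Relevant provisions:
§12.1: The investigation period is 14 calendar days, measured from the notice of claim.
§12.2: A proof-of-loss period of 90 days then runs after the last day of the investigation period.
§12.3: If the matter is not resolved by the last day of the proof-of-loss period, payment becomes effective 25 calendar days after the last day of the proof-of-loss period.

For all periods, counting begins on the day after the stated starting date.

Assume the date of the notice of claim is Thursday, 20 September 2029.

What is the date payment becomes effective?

27 January 2030

The last day of the investigation period: 20 September 2029 + 14 days = 4 October 2029.
The last day of the proof-of-loss period: 4 October 2029 + 90 days = 2 January 2030.
Adding 25 calendar days to 2 January 2030 gives 27 January 2030, which is the date payment becomes effective.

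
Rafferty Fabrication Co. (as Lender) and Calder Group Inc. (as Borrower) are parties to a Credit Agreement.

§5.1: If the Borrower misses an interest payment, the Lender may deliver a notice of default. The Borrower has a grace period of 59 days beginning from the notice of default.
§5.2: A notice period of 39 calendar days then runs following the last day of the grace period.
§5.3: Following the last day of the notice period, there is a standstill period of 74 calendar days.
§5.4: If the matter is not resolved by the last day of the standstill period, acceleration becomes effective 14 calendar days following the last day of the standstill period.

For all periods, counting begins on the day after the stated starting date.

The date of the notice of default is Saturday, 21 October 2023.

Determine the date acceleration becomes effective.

24 April 2024

The last day of the grace period: 59 calendar days after 21 October 2023 is 19 December 2023.
The last day of the notice period: 19 December 2023 + 39 days = 27 January 2024.
The last day of the standstill period: 27 January 2024 + 74 days = 10 April 2024.
Adding 14 calendar days to 10 April 2024 gives 24 April 2024, which is the date acceleration becomes effective.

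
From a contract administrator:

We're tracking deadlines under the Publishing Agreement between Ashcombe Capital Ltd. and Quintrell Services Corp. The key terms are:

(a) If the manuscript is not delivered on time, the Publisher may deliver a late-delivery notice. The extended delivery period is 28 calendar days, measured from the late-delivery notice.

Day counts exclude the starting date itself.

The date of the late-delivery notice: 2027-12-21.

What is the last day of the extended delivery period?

2028-01-18

The last day of the extended delivery period: 28 calendar days after 2027-12-21 is 2028-01-18.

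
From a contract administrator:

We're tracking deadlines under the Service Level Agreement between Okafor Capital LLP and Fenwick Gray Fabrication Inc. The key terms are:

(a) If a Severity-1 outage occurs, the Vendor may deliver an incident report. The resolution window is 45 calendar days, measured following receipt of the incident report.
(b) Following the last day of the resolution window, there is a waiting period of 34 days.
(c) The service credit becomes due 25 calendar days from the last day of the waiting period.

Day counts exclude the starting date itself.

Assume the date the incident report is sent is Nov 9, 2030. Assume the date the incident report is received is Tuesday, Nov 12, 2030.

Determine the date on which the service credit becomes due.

The last day of the resolution window: Nov 12, 2030 + 45 days = Dec 27, 2030.
Adding 34 calendar days to Dec 27, 2030 gives Jan 30, 2031, which is the last day of the waiting period.
The date on which the service credit becomes due: 25 calendar days after Jan 30, 2031 is Feb 24, 2031.

Feb 24, 2031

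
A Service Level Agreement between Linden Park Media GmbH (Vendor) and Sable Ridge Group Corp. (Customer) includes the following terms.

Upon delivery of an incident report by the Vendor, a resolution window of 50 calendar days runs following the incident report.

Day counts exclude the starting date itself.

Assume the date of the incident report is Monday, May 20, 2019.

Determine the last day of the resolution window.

Jul 9, 2019

Adding 50 calendar days to May 20, 2019 gives Jul 9, 2019, which is the last day of the resolution window.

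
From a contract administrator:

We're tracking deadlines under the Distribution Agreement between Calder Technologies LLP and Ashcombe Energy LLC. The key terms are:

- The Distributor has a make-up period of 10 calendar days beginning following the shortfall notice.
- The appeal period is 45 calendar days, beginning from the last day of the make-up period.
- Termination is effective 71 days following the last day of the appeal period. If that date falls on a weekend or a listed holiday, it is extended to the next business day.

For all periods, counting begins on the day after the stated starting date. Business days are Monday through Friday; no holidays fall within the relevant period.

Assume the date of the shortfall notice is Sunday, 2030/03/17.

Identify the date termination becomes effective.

The last day of the make-up period: 2030/03/17 + 10 days = 2030/03/27.
Adding 45 calendar days to 2030/03/27 gives 2030/05/11, which is the last day of the appeal period.
The date termination becomes effective: 71 calendar days after 2030/05/11 is 2030/07/21. That falls on a Sunday, so it rolls to the next business day, Monday, 2030/07/22.

2030/07/22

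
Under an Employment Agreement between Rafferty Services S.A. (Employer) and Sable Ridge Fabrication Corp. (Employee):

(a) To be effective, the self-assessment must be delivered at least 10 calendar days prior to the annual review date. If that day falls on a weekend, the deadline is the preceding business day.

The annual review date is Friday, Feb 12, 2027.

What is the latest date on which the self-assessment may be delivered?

Counting back 10 calendar days from Feb 12, 2027 gives Feb 2, 2027. That is a Tuesday, so no adjustment is needed.

Feb 2, 2027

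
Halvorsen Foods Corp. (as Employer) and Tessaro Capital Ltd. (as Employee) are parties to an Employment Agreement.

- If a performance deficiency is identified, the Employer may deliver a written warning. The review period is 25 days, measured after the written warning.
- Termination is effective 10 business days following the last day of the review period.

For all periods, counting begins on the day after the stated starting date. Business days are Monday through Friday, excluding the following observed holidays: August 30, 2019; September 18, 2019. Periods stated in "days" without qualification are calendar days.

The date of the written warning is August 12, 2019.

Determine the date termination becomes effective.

The last day of the review period: August 12, 2019 + 25 days = September 6, 2019.
The date termination becomes effective: 10 business days after Friday, September 6, 2019, skipping weekends and the listed holiday on Sep 18 — Sep 9, Sep 10, Sep 11, Sep 12, Sep 13, Sep 16, Sep 17, Sep 19, Sep 20, Sep 23 — lands on Monday, September 23, 2019.

September 23, 2019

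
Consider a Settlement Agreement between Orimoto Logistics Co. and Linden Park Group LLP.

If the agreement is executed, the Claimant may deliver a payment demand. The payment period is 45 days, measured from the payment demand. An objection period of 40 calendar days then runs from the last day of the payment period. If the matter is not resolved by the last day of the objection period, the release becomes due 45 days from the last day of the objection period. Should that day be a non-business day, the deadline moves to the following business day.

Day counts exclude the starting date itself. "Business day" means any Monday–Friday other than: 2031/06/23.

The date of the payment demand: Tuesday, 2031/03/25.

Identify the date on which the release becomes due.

2031/08/04

Adding 45 calendar days to 2031/03/25 gives 2031/05/09, which is the last day of the payment period.
Adding 40 calendar days to 2031/05/09 gives 2031/06/18, which is the last day of the objection period.
Adding 45 calendar days to 2031/06/18 gives 2031/08/02, which is the date on which the release becomes due. That falls on a Saturday, so it rolls to the next business day, Monday, 2031/08/04.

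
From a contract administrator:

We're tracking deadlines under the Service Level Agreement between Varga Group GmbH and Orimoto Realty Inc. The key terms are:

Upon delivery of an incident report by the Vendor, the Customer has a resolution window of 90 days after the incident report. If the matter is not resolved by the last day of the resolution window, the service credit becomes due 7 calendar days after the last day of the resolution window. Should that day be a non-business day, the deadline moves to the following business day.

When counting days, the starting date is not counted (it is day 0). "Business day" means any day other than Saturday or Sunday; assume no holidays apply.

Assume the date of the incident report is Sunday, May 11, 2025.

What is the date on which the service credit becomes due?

Adding 90 calendar days to May 11, 2025 gives Aug 9, 2025, which is the last day of the resolution window.
The date on which the service credit becomes due: 7 calendar days after Aug 9, 2025 is Aug 16, 2025. That falls on a Saturday, so it rolls to the next business day, Monday, Aug 18, 2025.

Aug 18, 2025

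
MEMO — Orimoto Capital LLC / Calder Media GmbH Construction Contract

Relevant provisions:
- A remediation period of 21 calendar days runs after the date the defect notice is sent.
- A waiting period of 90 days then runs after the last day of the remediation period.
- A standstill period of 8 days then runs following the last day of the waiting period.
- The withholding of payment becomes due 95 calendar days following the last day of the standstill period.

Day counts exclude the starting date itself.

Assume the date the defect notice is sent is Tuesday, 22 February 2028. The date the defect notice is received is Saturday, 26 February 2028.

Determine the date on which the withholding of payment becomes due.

23 September 2028

Adding 21 calendar days to 22 February 2028 gives 14 March 2028, which is the last day of the remediation period.
The last day of the waiting period: 14 March 2028 + 90 days = 12 June 2028.
The last day of the standstill period: 12 June 2028 + 8 days = 20 June 2028.
Adding 95 calendar days to 20 June 2028 gives 23 September 2028, which is the date on which the withholding of payment becomes due.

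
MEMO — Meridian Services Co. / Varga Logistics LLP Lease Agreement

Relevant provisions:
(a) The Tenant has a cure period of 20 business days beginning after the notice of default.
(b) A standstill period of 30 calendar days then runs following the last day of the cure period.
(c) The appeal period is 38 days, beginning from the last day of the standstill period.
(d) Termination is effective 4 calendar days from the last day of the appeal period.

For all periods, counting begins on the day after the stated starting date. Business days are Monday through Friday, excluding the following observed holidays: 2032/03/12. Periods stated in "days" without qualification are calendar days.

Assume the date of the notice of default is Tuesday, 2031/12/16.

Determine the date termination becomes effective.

2032/03/25

The last day of the cure period: 20 business days after Tuesday, 2031/12/16, skipping weekends — Dec 17, Dec 18, Dec 19, Dec 22, …, Jan 9, Jan 12, Jan 13 — lands on Tuesday, 2032/01/13.
The last day of the standstill period: 2032/01/13 + 30 days = 2032/02/12.
The last day of the appeal period: 38 calendar days after 2032/02/12 is 2032/03/21.
The date termination becomes effective: 2032/03/21 + 4 days = 2032/03/25.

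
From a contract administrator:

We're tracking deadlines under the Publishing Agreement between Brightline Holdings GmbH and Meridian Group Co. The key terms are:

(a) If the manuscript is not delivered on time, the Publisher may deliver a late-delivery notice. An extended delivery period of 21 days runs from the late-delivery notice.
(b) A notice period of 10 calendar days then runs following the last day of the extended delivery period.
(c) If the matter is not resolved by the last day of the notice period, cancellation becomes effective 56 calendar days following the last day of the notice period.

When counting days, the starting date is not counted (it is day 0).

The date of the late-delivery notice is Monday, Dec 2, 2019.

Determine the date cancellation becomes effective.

The last day of the extended delivery period: 21 calendar days after Dec 2, 2019 is Dec 23, 2019.
Adding 10 calendar days to Dec 23, 2019 gives Jan 2, 2020, which is the last day of the notice period.
The date cancellation becomes effective: 56 calendar days after Jan 2, 2020 is Feb 27, 2020.

Feb 27, 2020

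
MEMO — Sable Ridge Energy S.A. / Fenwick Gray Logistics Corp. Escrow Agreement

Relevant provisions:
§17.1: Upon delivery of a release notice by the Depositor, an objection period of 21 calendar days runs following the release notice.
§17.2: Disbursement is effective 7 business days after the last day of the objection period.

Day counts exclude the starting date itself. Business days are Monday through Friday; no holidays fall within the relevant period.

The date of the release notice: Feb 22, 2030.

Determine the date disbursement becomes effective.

Mar 26, 2030

The last day of the objection period: Feb 22, 2030 + 21 days = Mar 15, 2030.
From Friday, Mar 15, 2030, 7 business days (Mar 18, Mar 19, Mar 20, Mar 21, Mar 22, Mar 25, Mar 26, skipping weekends) brings us to Tuesday, Mar 26, 2030, which is the date disbursement becomes effective.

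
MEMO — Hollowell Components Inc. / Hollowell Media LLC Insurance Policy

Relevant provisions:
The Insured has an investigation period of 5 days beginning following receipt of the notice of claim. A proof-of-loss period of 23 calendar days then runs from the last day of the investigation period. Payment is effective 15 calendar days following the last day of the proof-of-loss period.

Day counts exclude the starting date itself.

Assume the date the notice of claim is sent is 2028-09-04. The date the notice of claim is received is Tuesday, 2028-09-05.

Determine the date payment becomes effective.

2028-10-18

The last day of the investigation period: 5 calendar days after 2028-09-05 is 2028-09-10.
Adding 23 calendar days to 2028-09-10 gives 2028-10-03, which is the last day of the proof-of-loss period.
The date payment becomes effective: 15 calendar days after 2028-10-03 is 2028-10-18.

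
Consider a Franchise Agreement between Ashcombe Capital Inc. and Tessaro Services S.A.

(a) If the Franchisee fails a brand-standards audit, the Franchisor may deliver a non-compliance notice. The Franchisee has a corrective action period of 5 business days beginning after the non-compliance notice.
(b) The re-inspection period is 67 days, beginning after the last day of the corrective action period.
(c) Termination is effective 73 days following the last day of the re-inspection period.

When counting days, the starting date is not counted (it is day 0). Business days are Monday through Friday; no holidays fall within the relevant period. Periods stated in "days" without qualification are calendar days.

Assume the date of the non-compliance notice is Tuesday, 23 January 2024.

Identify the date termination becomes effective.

The last day of the corrective action period: 5 business days after Tuesday, 23 January 2024, skipping weekends — Jan 24, Jan 25, Jan 26, Jan 29, Jan 30 — lands on Tuesday, 30 January 2024.
The last day of the re-inspection period: 67 calendar days after 30 January 2024 is 6 April 2024.
Adding 73 calendar days to 6 April 2024 gives 18 June 2024, which is the date termination becomes effective.

18 June 2024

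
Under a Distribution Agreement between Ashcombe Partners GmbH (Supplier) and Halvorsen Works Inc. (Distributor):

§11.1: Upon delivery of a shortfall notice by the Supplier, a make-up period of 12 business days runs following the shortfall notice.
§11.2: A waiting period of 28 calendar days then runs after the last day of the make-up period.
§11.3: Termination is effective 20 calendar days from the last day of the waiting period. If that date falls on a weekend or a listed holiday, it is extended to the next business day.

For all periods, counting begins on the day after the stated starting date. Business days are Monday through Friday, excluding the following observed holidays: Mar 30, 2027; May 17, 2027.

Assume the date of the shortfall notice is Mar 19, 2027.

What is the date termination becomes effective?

May 25, 2027

The last day of the make-up period: 12 business days after Friday, Mar 19, 2027, skipping weekends and the listed holiday on Mar 30 — Mar 22, Mar 23, Mar 24, Mar 25, …, Apr 5, Apr 6, Apr 7 — lands on Wednesday, Apr 7, 2027.
The last day of the waiting period: 28 calendar days after Apr 7, 2027 is May 5, 2027.
The date termination becomes effective: 20 calendar days after May 5, 2027 is May 25, 2027. May 25, 2027 is a Tuesday and is not a listed holiday, so no roll-forward applies.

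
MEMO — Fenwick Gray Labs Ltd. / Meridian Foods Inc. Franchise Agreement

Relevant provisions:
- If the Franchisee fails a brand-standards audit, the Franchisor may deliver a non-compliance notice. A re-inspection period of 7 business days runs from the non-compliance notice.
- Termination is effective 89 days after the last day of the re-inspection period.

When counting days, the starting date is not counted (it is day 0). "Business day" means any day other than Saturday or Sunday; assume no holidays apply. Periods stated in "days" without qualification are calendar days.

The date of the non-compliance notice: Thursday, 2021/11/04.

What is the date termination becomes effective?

From Thursday, 2021/11/04, 7 business days (Nov 5, Nov 8, Nov 9, Nov 10, Nov 11, Nov 12, Nov 15, skipping weekends) brings us to Monday, 2021/11/15, which is the last day of the re-inspection period.
Adding 89 calendar days to 2021/11/15 gives 2022/02/12, which is the date termination becomes effective.

2022/02/12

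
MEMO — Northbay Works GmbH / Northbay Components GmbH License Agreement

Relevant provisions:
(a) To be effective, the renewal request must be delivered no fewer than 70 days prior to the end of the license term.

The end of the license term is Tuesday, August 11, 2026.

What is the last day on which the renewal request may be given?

August 11, 2026 minus 70 days is June 2, 2026.

June 2, 2026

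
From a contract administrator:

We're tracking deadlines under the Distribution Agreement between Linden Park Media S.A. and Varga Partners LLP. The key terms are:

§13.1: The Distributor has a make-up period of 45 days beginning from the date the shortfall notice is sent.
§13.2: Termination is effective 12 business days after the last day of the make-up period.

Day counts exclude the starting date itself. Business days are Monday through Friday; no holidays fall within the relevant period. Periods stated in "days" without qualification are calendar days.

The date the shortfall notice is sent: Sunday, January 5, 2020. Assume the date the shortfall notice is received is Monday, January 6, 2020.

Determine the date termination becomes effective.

The last day of the make-up period: January 5, 2020 + 45 days = February 19, 2020.
From Wednesday, February 19, 2020, 12 business days (Feb 20, Feb 21, Feb 24, Feb 25, …, Mar 4, Mar 5, Mar 6, skipping weekends) brings us to Friday, March 6, 2020, which is the date termination becomes effective.

March 6, 2020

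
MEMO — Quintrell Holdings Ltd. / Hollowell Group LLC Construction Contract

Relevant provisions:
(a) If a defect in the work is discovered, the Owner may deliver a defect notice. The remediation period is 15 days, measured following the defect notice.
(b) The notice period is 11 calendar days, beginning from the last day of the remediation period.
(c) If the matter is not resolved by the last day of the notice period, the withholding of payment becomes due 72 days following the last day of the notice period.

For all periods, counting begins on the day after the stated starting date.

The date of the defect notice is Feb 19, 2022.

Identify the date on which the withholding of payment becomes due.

May 28, 2022

Adding 15 calendar days to Feb 19, 2022 gives Mar 6, 2022, which is the last day of the remediation period.
The last day of the notice period: Mar 6, 2022 + 11 days = Mar 17, 2022.
Adding 72 calendar days to Mar 17, 2022 gives May 28, 2022, which is the date on which the withholding of payment becomes due.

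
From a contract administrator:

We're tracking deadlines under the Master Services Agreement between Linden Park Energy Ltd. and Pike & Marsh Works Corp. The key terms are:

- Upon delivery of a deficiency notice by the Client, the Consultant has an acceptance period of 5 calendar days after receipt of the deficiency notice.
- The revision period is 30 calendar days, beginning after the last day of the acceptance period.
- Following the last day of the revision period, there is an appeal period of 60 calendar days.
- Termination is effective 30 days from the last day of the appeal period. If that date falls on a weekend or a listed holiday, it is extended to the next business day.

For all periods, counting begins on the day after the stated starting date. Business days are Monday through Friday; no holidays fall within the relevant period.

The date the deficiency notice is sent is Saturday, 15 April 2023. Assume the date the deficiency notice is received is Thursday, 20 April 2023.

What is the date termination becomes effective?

The last day of the acceptance period: 20 April 2023 + 5 days = 25 April 2023.
Adding 30 calendar days to 25 April 2023 gives 25 May 2023, which is the last day of the revision period.
The last day of the appeal period: 60 calendar days after 25 May 2023 is 24 July 2023.
The date termination becomes effective: 24 July 2023 + 30 days = 23 August 2023. 23 August 2023 is a Wednesday, so no roll-forward applies.

23 August 2023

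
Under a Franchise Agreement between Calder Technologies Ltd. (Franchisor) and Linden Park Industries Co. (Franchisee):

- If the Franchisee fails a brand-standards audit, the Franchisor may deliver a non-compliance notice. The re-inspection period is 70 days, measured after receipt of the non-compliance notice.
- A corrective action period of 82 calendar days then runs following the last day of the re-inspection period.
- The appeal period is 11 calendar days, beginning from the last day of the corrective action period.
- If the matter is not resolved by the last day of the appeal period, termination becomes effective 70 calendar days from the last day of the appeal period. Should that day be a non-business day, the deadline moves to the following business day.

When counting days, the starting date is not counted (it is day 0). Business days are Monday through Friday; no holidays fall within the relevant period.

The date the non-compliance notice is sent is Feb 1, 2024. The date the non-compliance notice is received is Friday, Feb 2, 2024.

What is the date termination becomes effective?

Sep 23, 2024

The last day of the re-inspection period: 70 calendar days after Feb 2, 2024 is Apr 12, 2024.
Adding 82 calendar days to Apr 12, 2024 gives Jul 3, 2024, which is the last day of the corrective action period.
The last day of the appeal period: 11 calendar days after Jul 3, 2024 is Jul 14, 2024.
Adding 70 calendar days to Jul 14, 2024 gives Sep 22, 2024, which is the date termination becomes effective. That falls on a Sunday, so it rolls to the next business day, Monday, Sep 23, 2024.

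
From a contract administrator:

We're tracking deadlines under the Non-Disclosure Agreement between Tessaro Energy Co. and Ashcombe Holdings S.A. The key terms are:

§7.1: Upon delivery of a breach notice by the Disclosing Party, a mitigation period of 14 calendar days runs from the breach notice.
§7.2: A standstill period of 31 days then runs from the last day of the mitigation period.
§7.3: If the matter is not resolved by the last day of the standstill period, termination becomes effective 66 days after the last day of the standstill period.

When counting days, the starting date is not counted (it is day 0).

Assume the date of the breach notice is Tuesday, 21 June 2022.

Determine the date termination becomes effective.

10 October 2022

The last day of the mitigation period: 14 calendar days after 21 June 2022 is 5 July 2022.
Adding 31 calendar days to 5 July 2022 gives 5 August 2022, which is the last day of the standstill period.
The date termination becomes effective: 5 August 2022 + 66 days = 10 October 2022.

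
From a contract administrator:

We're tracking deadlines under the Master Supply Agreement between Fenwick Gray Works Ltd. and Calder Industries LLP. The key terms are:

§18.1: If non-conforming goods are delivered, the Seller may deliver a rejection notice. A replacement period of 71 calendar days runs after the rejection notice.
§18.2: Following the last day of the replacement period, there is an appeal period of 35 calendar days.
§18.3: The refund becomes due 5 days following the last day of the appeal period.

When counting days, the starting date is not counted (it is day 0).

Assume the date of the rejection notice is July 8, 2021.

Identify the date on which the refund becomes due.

Adding 71 calendar days to July 8, 2021 gives September 17, 2021, which is the last day of the replacement period.
The last day of the appeal period: September 17, 2021 + 35 days = October 22, 2021.
Adding 5 calendar days to October 22, 2021 gives October 27, 2021, which is the date on which the refund becomes due.

October 27, 2021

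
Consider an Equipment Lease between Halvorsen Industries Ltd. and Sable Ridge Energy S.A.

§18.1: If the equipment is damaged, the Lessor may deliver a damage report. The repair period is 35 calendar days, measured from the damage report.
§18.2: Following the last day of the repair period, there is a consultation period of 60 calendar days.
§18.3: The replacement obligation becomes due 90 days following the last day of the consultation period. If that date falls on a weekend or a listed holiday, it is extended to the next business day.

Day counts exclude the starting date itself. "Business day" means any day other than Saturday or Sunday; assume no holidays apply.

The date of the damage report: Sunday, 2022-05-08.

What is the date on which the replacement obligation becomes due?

2022-11-09

The last day of the repair period: 2022-05-08 + 35 days = 2022-06-12.
The last day of the consultation period: 2022-06-12 + 60 days = 2022-08-11.
The date on which the replacement obligation becomes due: 90 calendar days after 2022-08-11 is 2022-11-09. 2022-11-09 is a Wednesday, so no roll-forward applies.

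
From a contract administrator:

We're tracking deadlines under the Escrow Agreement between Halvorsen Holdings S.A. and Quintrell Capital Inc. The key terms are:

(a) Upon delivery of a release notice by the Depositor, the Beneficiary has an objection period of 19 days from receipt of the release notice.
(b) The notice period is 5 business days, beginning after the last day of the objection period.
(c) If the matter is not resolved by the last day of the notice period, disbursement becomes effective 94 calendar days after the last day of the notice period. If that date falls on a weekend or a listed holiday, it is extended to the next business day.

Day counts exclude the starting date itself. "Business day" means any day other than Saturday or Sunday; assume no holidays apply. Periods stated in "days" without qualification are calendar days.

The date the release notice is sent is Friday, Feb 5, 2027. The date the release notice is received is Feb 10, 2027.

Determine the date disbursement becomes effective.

Jun 10, 2027

The last day of the objection period: 19 calendar days after Feb 10, 2027 is Mar 1, 2027.
The last day of the notice period: counting 5 business days from Monday, Mar 1, 2027 (Mar 2, Mar 3, Mar 4, Mar 5, Mar 8, skipping weekends) reaches Monday, Mar 8, 2027.
Adding 94 calendar days to Mar 8, 2027 gives Jun 10, 2027, which is the date disbursement becomes effective. Jun 10, 2027 is a Thursday, so no roll-forward applies.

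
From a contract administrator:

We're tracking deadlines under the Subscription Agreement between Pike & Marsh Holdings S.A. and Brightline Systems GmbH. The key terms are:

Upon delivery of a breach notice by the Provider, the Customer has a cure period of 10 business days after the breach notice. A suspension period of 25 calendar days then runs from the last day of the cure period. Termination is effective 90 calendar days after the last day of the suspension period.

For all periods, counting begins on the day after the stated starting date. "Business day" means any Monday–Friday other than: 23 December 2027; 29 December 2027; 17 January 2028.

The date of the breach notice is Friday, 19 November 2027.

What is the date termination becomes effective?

The last day of the cure period: counting 10 business days from Friday, 19 November 2027 (Nov 22, Nov 23, Nov 24, Nov 25, Nov 26, Nov 29, Nov 30, Dec 1, Dec 2, Dec 3, skipping weekends) reaches Friday, 3 December 2027.
The last day of the suspension period: 3 December 2027 + 25 days = 28 December 2027.
The date termination becomes effective: 28 December 2027 + 90 days = 27 March 2028.

27 March 2028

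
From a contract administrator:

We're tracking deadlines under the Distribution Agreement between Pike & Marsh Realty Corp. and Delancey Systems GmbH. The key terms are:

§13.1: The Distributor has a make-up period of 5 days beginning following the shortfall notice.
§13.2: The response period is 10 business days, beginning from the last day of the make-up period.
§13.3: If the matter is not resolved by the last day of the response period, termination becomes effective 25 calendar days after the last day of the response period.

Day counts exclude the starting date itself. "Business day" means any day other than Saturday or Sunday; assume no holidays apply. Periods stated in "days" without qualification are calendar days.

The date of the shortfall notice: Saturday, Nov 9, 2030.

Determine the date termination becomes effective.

Dec 23, 2030

The last day of the make-up period: Nov 9, 2030 + 5 days = Nov 14, 2030.
From Thursday, Nov 14, 2030, 10 business days (Nov 15, Nov 18, Nov 19, Nov 20, Nov 21, Nov 22, Nov 25, Nov 26, Nov 27, Nov 28, skipping weekends) brings us to Thursday, Nov 28, 2030, which is the last day of the response period.
The date termination becomes effective: Nov 28, 2030 + 25 days = Dec 23, 2030.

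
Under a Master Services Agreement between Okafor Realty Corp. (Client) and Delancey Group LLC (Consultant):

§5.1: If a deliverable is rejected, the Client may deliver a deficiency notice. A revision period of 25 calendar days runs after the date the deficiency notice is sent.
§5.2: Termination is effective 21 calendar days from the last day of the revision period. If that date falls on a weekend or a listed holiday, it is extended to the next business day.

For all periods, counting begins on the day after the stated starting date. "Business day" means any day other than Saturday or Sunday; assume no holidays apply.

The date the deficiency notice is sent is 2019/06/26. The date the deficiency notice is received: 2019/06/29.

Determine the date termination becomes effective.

The last day of the revision period: 25 calendar days after 2019/06/26 is 2019/07/21.
The date termination becomes effective: 21 calendar days after 2019/07/21 is 2019/08/11. That falls on a Sunday, so it rolls to the next business day, Monday, 2019/08/12.

2019/08/12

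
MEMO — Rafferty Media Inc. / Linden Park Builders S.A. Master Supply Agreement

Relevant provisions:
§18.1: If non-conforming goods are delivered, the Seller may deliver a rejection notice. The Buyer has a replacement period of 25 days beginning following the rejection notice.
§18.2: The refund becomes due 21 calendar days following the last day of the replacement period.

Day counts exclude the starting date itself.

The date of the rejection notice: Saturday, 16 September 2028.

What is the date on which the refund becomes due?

1 November 2028

The last day of the replacement period: 25 calendar days after 16 September 2028 is 11 October 2028.
Adding 21 calendar days to 11 October 2028 gives 1 November 2028, which is the date on which the refund becomes due.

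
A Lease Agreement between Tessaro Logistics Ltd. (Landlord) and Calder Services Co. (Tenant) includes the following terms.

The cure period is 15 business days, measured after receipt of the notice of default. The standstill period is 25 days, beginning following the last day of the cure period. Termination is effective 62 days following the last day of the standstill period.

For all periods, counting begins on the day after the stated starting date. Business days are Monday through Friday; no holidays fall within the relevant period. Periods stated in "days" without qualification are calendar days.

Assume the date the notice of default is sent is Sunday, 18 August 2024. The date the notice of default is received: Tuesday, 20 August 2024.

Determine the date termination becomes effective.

The last day of the cure period: 15 business days after Tuesday, 20 August 2024, skipping weekends — Aug 21, Aug 22, Aug 23, Aug 26, …, Sep 6, Sep 9, Sep 10 — lands on Tuesday, 10 September 2024.
Adding 25 calendar days to 10 September 2024 gives 5 October 2024, which is the last day of the standstill period.
The date termination becomes effective: 62 calendar days after 5 October 2024 is 6 December 2024.

6 December 2024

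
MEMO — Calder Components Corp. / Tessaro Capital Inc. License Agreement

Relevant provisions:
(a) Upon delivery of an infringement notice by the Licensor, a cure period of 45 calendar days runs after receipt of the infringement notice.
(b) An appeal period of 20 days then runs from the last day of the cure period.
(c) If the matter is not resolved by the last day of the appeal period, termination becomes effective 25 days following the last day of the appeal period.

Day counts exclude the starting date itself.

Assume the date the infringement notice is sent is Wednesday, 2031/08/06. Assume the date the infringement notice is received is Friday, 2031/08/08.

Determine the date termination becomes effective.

Adding 45 calendar days to 2031/08/08 gives 2031/09/22, which is the last day of the cure period.
The last day of the appeal period: 20 calendar days after 2031/09/22 is 2031/10/12.
The date termination becomes effective: 2031/10/12 + 25 days = 2031/11/06.

2031/11/06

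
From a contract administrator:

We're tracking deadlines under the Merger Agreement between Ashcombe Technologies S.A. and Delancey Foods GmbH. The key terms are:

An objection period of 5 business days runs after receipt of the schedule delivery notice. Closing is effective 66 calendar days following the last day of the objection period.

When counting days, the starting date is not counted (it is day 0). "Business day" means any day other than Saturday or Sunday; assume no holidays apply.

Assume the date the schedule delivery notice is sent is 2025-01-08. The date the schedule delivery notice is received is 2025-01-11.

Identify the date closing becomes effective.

The last day of the objection period: 5 business days after Saturday, 2025-01-11, skipping weekends — Jan 13, Jan 14, Jan 15, Jan 16, Jan 17 — lands on Friday, 2025-01-17.
The date closing becomes effective: 2025-01-17 + 66 days = 2025-03-24.

2025-03-24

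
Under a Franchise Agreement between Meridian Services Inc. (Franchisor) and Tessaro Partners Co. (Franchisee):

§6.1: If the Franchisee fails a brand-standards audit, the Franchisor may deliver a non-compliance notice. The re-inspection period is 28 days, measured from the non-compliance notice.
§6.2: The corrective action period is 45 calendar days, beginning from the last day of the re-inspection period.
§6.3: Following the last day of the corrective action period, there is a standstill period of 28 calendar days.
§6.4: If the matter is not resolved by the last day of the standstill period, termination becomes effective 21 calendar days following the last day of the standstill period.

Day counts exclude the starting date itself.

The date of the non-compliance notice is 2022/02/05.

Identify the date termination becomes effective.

Adding 28 calendar days to 2022/02/05 gives 2022/03/05, which is the last day of the re-inspection period.
The last day of the corrective action period: 2022/03/05 + 45 days = 2022/04/19.
The last day of the standstill period: 28 calendar days after 2022/04/19 is 2022/05/17.
The date termination becomes effective: 2022/05/17 + 21 days = 2022/06/07.

2022/06/07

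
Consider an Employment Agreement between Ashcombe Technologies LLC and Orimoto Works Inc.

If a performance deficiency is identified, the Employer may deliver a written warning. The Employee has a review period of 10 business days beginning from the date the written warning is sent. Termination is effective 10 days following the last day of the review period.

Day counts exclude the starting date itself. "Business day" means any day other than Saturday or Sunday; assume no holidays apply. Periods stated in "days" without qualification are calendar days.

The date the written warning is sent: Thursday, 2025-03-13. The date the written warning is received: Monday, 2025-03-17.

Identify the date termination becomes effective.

2025-04-06

The last day of the review period: 10 business days after Thursday, 2025-03-13, skipping weekends — Mar 14, Mar 17, Mar 18, Mar 19, Mar 20, Mar 21, Mar 24, Mar 25, Mar 26, Mar 27 — lands on Thursday, 2025-03-27.
Adding 10 calendar days to 2025-03-27 gives 2025-04-06, which is the date termination becomes effective.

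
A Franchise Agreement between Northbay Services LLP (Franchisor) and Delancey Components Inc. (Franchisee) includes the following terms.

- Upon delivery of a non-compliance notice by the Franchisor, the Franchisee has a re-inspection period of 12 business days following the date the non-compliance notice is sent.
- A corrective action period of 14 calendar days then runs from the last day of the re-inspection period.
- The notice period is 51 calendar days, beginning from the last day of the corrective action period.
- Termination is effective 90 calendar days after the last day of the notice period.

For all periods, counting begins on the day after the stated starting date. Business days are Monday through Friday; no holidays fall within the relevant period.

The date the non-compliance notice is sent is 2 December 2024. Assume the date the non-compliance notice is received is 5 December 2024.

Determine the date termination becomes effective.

22 May 2025

The last day of the re-inspection period: counting 12 business days from Monday, 2 December 2024 (Dec 3, Dec 4, Dec 5, Dec 6, …, Dec 16, Dec 17, Dec 18, skipping weekends) reaches Wednesday, 18 December 2024.
The last day of the corrective action period: 14 calendar days after 18 December 2024 is 1 January 2025.
The last day of the notice period: 1 January 2025 + 51 days = 21 February 2025.
The date termination becomes effective: 90 calendar days after 21 February 2025 is 22 May 2025.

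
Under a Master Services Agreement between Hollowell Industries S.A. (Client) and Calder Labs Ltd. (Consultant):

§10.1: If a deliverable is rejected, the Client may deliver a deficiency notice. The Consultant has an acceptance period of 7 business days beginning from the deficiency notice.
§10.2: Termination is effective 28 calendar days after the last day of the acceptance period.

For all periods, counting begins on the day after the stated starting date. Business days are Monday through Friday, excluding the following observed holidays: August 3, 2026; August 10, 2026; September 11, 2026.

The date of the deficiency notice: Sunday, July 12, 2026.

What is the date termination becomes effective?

The last day of the acceptance period: 7 business days after Sunday, July 12, 2026, skipping weekends — Jul 13, Jul 14, Jul 15, Jul 16, Jul 17, Jul 20, Jul 21 — lands on Tuesday, July 21, 2026.
The date termination becomes effective: 28 calendar days after July 21, 2026 is August 18, 2026.

August 18, 2026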